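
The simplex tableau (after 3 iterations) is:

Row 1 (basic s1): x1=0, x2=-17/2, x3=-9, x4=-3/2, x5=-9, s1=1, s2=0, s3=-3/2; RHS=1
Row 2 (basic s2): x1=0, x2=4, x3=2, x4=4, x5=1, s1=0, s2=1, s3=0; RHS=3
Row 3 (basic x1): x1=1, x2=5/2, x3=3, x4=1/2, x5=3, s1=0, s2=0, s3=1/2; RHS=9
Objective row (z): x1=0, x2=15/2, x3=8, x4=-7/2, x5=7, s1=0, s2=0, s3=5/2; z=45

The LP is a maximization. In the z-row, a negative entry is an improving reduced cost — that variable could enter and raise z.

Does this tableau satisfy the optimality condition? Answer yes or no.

Column x4 has objective-row coefficient -7/2, which is negative; an improving pivot exists, so not yet optimal.

no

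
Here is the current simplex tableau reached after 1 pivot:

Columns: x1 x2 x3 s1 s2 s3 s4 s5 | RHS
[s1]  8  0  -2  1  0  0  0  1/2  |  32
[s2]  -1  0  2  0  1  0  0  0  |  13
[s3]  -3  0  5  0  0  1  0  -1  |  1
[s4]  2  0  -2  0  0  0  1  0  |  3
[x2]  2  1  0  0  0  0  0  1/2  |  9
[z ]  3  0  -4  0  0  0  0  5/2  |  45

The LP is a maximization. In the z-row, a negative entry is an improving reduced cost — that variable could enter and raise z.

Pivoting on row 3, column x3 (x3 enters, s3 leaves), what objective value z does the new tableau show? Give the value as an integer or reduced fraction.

Minimum ratio for x3: 1/5 = 1/5.
z changes by −(z-row coeff of x3)·ratio = −(-4)·(1/5) = 4/5.
New z = 45 + (4/5) = 229/5.

229/5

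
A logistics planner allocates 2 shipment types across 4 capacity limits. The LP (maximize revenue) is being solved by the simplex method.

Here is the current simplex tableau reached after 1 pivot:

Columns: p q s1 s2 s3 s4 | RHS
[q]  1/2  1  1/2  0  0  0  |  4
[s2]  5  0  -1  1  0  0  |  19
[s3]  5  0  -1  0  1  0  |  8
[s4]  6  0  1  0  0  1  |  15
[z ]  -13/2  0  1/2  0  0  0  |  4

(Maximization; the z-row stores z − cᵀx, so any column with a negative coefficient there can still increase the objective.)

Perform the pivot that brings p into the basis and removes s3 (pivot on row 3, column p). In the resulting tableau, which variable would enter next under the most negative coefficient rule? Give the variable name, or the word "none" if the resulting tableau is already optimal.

Pivot element 5. New z-row = old z-row − (-13/2)·(row 3/5).
Updated z-row coefficients: p: 0, q: 0, s1: -4/5, s2: 0, s3: 13/10, s4: 0.
The most negative is -4/5 in column s1, so s1 would enter next.

s1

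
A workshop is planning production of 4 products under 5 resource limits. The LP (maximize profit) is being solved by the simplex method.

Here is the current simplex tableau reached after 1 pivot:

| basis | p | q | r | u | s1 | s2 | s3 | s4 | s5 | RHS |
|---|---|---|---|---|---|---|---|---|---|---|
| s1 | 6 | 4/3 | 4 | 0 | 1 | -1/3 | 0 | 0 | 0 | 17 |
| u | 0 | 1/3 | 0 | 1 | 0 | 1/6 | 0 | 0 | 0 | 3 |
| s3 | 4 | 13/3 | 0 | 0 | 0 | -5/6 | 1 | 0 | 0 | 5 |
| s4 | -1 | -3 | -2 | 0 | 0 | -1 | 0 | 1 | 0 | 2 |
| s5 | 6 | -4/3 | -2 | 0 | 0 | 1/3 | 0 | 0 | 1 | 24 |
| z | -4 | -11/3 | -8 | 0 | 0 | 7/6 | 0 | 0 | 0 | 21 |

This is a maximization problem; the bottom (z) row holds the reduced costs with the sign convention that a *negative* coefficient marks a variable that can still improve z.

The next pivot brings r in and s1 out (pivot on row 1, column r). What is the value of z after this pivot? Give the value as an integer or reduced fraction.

55

Minimum ratio for r: 17/4 = 17/4.
z changes by −(z-row coeff of r)·ratio = −(-8)·(17/4) = 34.
New z = 21 + 34 = 55.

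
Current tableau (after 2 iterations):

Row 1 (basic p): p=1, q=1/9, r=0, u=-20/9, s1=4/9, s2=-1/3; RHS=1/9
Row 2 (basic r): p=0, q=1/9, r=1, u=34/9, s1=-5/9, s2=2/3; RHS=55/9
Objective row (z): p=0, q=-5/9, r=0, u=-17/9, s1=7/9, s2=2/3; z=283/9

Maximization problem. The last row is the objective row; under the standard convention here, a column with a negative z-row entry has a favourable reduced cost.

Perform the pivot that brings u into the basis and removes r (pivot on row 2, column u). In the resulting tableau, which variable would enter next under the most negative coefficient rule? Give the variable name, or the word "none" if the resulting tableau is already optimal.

Pivot element 34/9. New z-row = old z-row − (-17/9)·(row 2/(34/9)).
Updated z-row coefficients: p: 0, q: -1/2, r: 1/2, u: 0, s1: 1/2, s2: 1.
The most negative is -1/2 in column q, so q would enter next.

q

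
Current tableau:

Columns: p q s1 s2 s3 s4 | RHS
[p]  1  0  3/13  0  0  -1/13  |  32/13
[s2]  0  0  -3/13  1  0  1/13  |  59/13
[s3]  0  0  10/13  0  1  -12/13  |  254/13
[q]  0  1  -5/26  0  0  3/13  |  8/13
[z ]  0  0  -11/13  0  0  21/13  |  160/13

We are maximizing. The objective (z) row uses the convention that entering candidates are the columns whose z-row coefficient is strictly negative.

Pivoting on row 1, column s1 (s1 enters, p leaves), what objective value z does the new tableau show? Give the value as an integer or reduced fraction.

Minimum ratio for s1: (32/13)/(3/13) = 32/3.
z changes by −(z-row coeff of s1)·ratio = −(-11/13)·(32/3) = 352/39.
New z = 160/13 + (352/39) = 64/3.

64/3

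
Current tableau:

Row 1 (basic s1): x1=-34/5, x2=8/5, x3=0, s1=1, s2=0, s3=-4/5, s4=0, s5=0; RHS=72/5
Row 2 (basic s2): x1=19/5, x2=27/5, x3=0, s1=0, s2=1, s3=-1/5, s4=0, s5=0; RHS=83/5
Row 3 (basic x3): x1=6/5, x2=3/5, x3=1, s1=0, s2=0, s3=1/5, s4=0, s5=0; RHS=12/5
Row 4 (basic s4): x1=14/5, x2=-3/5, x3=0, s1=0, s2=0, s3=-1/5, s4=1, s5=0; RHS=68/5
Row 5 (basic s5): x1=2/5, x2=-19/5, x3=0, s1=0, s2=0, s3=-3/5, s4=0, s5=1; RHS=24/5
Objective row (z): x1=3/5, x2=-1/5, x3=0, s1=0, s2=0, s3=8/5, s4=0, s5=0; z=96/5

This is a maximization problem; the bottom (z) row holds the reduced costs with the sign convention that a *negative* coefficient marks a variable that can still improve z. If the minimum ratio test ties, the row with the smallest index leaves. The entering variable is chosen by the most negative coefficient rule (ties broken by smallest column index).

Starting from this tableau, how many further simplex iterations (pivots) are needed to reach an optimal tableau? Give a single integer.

pivot: x2 in, s2 out → z = 535/27
No improving column remains; optimal.

1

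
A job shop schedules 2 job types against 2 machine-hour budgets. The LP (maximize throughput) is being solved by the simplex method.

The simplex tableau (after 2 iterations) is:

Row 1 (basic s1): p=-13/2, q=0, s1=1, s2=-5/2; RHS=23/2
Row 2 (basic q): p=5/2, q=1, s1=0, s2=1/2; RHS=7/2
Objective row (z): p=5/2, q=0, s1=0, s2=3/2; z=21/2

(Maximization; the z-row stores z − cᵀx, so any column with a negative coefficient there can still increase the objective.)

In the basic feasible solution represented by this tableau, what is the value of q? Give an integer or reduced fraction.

q is basic (row 2); its value is the RHS of that row: 7/2.

7/2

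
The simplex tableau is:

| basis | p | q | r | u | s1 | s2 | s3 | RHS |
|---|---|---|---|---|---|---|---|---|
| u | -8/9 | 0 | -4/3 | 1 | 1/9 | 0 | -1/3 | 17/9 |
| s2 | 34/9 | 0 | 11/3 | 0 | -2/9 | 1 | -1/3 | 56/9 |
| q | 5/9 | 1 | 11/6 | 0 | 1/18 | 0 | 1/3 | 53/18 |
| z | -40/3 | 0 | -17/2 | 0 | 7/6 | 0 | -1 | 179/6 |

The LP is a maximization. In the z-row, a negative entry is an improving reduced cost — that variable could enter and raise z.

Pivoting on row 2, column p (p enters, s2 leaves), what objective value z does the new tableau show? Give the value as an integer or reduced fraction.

Minimum ratio for p: (56/9)/(34/9) = 28/17.
z changes by −(z-row coeff of p)·ratio = −(-40/3)·(28/17) = 1120/51.
New z = 179/6 + (1120/51) = 1761/34.

1761/34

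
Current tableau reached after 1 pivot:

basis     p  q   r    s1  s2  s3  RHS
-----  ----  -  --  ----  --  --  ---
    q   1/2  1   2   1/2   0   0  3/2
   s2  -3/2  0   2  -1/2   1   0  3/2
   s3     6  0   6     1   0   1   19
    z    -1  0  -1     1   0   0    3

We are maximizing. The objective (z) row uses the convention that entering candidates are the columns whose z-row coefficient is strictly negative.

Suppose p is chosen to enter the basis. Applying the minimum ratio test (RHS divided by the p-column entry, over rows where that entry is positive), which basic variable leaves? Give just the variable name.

q

Ratios: row 1 (q): (3/2)/(1/2) = 3; row 2 (s2): entry -3/2 ≤ 0, skip; row 3 (s3): 19/6 = 19/6.
Minimum ratio 3 is in the q row, so q leaves.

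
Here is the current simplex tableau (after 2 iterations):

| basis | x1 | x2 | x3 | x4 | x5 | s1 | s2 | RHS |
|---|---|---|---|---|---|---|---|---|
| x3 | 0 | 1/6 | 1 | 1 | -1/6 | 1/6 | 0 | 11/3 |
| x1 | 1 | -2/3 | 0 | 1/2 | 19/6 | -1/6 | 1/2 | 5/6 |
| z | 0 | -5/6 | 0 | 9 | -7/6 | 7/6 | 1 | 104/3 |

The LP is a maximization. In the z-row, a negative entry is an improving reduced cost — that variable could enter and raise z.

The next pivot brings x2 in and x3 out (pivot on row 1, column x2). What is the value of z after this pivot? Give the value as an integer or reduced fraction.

Minimum ratio for x2: (11/3)/(1/6) = 22.
z changes by −(z-row coeff of x2)·ratio = −(-5/6)·22 = 55/3.
New z = 104/3 + (55/3) = 53.

53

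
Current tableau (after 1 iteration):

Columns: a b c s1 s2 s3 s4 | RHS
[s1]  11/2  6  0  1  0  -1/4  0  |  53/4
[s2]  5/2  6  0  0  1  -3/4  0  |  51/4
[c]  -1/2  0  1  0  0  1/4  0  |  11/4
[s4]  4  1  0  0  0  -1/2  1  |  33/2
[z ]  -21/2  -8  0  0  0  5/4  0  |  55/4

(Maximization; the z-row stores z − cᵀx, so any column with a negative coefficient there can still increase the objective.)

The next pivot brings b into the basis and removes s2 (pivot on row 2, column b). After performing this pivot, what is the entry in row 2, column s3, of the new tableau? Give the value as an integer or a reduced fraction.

Pivot element is row 2, column b: 6.
Normalize row 2: new (row 2, s3) = (-3/4)/6 = -1/8.
Row 2 is the pivot row, so the entry is -1/8.

-1/8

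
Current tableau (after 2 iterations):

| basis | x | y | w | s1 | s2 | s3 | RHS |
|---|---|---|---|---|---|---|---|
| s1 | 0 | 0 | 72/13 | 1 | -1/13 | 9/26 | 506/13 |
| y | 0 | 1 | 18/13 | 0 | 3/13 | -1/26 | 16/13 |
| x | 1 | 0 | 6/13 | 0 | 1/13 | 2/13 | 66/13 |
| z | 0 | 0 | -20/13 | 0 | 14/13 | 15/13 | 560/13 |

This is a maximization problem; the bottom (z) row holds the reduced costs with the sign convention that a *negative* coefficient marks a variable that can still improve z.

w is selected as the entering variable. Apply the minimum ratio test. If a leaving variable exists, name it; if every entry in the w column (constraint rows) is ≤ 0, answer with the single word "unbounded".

y

Ratios: row 1 (s1): (506/13)/(72/13) = 253/36; row 2 (y): (16/13)/(18/13) = 8/9; row 3 (x): (66/13)/(6/13) = 11.
Minimum ratio is in the y row, so y leaves.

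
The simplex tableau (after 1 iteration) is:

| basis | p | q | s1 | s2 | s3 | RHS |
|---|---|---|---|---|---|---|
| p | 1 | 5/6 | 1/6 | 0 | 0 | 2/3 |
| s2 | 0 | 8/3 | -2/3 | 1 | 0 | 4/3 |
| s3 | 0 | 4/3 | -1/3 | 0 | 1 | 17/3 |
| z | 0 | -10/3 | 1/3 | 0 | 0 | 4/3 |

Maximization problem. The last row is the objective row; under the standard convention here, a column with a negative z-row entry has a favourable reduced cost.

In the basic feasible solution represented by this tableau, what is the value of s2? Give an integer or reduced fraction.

s2 is basic (row 2); its value is the RHS of that row: 4/3.

4/3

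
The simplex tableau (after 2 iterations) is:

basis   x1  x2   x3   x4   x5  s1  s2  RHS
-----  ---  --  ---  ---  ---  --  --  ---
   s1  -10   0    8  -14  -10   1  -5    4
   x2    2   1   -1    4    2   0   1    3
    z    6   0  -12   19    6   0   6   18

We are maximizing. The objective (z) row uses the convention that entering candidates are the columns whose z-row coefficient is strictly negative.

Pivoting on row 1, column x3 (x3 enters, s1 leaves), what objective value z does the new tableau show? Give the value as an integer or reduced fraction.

Minimum ratio for x3: 4/8 = 1/2.
z changes by −(z-row coeff of x3)·ratio = −(-12)·(1/2) = 6.
New z = 18 + 6 = 24.

24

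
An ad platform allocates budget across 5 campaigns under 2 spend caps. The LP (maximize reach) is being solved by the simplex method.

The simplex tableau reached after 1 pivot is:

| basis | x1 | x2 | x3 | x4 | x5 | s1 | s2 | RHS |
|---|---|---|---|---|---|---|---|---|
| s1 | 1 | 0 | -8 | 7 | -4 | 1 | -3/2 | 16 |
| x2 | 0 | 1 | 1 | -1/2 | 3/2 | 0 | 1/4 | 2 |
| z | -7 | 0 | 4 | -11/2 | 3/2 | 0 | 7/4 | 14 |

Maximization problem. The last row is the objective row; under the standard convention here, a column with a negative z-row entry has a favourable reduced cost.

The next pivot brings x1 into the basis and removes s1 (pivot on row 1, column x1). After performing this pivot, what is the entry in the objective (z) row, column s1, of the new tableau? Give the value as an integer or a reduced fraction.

7

Pivot element is row 1, column x1: 1.
Normalize row 1: new (row 1, s1) = 1/1 = 1.
z-row ← z-row − (-7)·(new row 1): 0 − (-7)·1 = 7.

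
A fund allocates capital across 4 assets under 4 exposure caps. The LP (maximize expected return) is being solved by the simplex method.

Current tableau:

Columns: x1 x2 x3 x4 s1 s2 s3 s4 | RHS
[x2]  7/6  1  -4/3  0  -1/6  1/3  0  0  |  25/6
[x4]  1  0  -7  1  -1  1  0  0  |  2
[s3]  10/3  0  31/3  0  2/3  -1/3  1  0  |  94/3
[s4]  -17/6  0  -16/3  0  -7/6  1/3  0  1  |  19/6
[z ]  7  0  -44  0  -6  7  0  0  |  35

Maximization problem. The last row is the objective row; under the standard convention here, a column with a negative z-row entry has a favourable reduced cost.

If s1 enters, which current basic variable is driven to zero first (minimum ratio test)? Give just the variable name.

Ratios: row 1 (x2): entry -1/6 ≤ 0, skip; row 2 (x4): entry -1 ≤ 0, skip; row 3 (s3): (94/3)/(2/3) = 47; row 4 (s4): entry -7/6 ≤ 0, skip.
Minimum ratio 47 is in the s3 row, so s3 leaves.

s3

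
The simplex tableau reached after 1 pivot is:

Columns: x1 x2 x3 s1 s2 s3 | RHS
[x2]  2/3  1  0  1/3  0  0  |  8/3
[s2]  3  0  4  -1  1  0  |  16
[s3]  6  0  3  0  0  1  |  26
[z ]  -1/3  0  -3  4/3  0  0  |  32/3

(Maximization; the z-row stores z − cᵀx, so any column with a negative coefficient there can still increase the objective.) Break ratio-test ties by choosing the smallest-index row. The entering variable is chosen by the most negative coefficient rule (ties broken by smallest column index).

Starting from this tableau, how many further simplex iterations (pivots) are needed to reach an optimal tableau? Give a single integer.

1

pivot: x3 in, s2 out → z = 68/3
No improving column remains; optimal.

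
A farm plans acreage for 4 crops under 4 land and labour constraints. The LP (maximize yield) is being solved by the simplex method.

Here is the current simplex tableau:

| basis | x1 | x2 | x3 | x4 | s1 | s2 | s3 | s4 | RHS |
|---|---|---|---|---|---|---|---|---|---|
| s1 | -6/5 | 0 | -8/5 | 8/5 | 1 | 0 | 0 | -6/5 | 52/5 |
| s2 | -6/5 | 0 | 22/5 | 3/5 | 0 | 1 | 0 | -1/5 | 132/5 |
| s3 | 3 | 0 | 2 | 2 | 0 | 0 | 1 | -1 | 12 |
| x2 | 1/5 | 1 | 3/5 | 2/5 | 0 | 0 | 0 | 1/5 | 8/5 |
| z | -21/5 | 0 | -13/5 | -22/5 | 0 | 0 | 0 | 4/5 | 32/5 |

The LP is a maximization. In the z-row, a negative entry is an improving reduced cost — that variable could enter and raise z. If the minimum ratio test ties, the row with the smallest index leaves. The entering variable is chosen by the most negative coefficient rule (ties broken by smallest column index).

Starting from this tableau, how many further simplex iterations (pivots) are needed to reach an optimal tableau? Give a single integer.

2

pivot: x4 in, x2 out → z = 24
pivot: x1 in, s3 out → z = 28
No improving column remains; optimal.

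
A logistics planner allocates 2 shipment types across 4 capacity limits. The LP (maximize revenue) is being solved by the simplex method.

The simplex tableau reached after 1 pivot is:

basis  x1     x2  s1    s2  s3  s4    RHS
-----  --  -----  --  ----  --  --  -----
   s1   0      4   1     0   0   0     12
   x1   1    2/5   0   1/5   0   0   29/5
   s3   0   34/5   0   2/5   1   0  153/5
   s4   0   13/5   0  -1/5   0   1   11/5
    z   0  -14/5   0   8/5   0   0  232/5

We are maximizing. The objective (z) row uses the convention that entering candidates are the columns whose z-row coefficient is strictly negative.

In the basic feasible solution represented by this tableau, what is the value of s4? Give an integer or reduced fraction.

11/5

s4 is basic (row 4); its value is the RHS of that row: 11/5.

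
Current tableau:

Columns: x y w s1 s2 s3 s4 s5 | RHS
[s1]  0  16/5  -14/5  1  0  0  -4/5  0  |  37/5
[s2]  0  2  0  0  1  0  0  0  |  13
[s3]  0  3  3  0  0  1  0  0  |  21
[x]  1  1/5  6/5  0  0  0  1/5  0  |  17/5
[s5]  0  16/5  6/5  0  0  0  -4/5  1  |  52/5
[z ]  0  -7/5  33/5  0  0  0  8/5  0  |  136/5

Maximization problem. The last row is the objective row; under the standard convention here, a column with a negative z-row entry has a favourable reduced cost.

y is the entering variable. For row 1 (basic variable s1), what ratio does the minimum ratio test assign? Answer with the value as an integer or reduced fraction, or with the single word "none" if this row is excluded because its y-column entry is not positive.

Ratio = RHS / (y entry) = (37/5) / (16/5) = 37/16.

37/16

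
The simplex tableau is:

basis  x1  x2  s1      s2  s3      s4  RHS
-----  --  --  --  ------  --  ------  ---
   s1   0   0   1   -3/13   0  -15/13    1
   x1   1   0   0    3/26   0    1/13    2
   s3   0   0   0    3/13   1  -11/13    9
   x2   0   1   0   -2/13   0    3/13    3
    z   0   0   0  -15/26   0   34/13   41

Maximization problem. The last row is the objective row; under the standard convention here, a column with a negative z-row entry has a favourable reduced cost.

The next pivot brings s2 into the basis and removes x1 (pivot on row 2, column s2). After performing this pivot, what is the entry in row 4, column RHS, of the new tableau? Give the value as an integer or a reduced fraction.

17/3

Pivot element is row 2, column s2: 3/26.
Normalize row 2: new (row 2, RHS) = 2/(3/26) = 52/3.
row 4 ← row 4 − (-2/13)·(new row 2): 3 − (-2/13)·(52/3) = 17/3.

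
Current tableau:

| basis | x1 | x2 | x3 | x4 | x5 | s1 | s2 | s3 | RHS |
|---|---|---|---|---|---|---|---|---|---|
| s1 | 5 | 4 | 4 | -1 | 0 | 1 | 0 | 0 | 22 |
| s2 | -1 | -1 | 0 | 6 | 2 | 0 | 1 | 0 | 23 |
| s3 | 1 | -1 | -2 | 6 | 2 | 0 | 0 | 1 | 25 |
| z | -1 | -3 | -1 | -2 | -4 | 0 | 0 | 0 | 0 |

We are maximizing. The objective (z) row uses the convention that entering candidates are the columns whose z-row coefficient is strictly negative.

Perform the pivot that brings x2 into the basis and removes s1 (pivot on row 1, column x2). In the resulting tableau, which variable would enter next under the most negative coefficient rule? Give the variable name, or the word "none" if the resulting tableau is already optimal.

x5

Pivot element 4. New z-row = old z-row − (-3)·(row 1/4).
Updated z-row coefficients: x1: 11/4, x2: 0, x3: 2, x4: -11/4, x5: -4, s1: 3/4, s2: 0, s3: 0.
The most negative is -4 in column x5, so x5 would enter next.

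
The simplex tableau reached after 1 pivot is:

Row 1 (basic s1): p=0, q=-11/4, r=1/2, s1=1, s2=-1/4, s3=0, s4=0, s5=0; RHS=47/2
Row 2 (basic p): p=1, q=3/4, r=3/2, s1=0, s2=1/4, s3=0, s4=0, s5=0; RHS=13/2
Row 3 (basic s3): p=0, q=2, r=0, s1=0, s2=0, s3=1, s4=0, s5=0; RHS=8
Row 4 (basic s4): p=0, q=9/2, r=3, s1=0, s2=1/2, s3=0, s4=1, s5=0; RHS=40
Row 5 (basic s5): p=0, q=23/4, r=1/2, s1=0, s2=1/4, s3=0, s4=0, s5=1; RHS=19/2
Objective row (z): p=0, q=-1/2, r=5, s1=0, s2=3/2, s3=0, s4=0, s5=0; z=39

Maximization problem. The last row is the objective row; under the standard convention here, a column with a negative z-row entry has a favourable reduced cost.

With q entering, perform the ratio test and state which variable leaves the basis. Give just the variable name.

Ratios: row 1 (s1): entry -11/4 ≤ 0, skip; row 2 (p): (13/2)/(3/4) = 26/3; row 3 (s3): 8/2 = 4; row 4 (s4): 40/(9/2) = 80/9; row 5 (s5): (19/2)/(23/4) = 38/23.
Minimum ratio 38/23 is in the s5 row, so s5 leaves.

s5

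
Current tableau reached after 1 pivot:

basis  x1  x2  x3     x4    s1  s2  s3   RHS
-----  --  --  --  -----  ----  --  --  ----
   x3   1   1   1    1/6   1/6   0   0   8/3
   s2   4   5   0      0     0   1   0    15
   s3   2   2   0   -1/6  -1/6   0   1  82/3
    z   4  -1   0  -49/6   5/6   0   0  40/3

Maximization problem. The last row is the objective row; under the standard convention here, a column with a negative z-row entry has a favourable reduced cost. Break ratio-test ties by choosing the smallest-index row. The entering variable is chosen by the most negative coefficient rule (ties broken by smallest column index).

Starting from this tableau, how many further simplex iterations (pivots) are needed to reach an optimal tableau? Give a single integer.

pivot: x4 in, x3 out → z = 144
No improving column remains; optimal.

1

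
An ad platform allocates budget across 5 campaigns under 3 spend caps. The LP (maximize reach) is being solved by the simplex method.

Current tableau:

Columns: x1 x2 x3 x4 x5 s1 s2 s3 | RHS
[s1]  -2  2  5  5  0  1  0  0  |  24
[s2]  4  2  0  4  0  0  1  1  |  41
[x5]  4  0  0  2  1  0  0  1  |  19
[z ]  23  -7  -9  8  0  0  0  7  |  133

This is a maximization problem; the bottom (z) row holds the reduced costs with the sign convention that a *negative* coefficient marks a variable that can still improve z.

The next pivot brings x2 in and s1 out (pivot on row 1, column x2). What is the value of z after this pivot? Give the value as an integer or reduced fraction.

217

Minimum ratio for x2: 24/2 = 12.
z changes by −(z-row coeff of x2)·ratio = −(-7)·12 = 84.
New z = 133 + 84 = 217.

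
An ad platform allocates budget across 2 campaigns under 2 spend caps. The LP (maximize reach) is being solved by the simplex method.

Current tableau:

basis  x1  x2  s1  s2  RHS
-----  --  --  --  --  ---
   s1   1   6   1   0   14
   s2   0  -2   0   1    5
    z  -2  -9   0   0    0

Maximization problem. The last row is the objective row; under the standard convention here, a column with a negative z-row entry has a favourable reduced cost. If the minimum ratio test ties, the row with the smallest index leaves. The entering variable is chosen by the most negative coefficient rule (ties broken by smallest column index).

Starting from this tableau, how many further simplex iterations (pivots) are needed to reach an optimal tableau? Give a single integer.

2

pivot: x2 in, s1 out → z = 21
pivot: x1 in, x2 out → z = 28
No improving column remains; optimal.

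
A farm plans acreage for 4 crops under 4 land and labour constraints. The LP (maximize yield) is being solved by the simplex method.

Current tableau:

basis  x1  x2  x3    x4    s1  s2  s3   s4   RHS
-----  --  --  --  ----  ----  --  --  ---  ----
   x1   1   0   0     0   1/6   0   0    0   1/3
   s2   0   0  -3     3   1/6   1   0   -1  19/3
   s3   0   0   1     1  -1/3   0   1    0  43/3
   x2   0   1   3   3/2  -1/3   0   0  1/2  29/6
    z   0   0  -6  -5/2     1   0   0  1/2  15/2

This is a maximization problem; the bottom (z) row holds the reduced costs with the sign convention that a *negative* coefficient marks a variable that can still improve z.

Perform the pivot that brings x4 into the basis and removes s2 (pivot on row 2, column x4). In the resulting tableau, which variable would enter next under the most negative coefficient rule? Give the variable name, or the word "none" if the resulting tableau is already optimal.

x3

Pivot element 3. New z-row = old z-row − (-5/2)·(row 2/3).
Updated z-row coefficients: x1: 0, x2: 0, x3: -17/2, x4: 0, s1: 41/36, s2: 5/6, s3: 0, s4: -1/3.
The most negative is -17/2 in column x3, so x3 would enter next.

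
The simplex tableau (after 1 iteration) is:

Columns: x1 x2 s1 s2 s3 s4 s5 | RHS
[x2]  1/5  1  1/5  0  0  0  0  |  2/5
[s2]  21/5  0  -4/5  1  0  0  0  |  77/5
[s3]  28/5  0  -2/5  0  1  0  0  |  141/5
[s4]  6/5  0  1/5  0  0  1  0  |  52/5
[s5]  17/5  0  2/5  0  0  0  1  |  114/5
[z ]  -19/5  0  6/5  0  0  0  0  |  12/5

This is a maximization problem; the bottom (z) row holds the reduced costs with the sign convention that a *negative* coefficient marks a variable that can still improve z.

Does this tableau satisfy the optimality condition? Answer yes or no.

Column x1 has objective-row coefficient -19/5, which is negative; an improving pivot exists, so not yet optimal.

no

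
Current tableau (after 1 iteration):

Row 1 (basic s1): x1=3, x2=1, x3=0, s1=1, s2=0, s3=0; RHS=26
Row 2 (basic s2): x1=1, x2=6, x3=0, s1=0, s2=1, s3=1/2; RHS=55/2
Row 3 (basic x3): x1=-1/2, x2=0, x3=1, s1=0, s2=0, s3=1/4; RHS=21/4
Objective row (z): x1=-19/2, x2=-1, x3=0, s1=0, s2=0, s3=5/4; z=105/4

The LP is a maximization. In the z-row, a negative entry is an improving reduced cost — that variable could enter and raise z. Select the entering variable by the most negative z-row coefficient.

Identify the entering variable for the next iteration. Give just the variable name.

Objective-row coefficients: x1: -19/2, x2: -1, x3: 0, s1: 0, s2: 0, s3: 5/4.
The most negative is -19/2 in column x1, so x1 enters.

x1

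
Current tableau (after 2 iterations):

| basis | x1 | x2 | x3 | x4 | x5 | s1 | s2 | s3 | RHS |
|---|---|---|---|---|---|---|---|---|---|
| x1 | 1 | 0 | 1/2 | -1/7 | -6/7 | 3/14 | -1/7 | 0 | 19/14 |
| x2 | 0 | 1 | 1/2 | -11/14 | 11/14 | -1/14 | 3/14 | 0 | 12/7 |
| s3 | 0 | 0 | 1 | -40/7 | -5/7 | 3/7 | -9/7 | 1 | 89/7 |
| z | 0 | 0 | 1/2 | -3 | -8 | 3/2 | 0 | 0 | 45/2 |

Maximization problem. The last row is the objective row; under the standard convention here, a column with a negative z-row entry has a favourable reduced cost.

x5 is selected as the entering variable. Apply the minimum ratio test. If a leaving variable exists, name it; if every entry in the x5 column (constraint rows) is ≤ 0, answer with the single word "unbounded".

Ratios: row 1 (x1): entry -6/7 ≤ 0, skip; row 2 (x2): (12/7)/(11/14) = 24/11; row 3 (s3): entry -5/7 ≤ 0, skip.
Minimum ratio is in the x2 row, so x2 leaves.

x2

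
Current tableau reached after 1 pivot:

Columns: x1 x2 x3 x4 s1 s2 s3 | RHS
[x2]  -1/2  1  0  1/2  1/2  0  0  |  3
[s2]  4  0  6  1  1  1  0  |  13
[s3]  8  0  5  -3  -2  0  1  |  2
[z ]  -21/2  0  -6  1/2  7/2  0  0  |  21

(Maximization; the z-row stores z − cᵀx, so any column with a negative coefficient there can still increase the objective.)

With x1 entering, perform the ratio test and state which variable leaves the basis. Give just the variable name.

Ratios: row 1 (x2): entry -1/2 ≤ 0, skip; row 2 (s2): 13/4 = 13/4; row 3 (s3): 2/8 = 1/4.
Minimum ratio 1/4 is in the s3 row, so s3 leaves.

s3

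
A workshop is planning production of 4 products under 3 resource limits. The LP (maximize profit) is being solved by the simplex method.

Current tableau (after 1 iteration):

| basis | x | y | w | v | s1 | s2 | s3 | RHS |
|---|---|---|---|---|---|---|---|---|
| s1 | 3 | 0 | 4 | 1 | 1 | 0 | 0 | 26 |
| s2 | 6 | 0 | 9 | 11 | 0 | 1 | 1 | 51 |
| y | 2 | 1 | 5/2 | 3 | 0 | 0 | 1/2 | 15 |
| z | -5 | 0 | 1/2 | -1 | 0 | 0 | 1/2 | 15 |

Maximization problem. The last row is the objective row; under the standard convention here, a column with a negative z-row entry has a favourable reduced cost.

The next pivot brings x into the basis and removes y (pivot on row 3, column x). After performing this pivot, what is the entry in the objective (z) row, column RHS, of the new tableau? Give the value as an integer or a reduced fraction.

105/2

Pivot element is row 3, column x: 2.
Normalize row 3: new (row 3, RHS) = 15/2 = 15/2.
z-row ← z-row − (-5)·(new row 3): 15 − (-5)·(15/2) = 105/2.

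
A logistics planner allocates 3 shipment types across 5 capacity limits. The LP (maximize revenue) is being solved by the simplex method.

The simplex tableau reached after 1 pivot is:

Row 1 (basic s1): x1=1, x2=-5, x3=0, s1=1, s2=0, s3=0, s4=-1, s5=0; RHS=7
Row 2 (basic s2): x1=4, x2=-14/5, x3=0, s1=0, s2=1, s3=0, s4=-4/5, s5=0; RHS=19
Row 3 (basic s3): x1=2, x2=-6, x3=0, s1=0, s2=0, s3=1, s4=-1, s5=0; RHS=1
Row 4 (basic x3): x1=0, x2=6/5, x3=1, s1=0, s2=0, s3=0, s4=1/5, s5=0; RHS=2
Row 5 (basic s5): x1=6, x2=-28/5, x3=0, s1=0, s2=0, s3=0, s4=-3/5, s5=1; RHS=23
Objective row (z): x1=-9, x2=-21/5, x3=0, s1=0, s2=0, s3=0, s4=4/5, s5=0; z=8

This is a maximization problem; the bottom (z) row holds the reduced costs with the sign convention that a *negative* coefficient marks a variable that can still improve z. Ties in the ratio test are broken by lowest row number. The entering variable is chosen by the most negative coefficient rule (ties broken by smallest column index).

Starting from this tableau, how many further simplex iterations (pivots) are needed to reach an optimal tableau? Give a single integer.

pivot: x1 in, s3 out → z = 25/2
pivot: x2 in, s5 out → z = 3895/62
pivot: s3 in, x3 out → z = 127/2
No improving column remains; optimal.

3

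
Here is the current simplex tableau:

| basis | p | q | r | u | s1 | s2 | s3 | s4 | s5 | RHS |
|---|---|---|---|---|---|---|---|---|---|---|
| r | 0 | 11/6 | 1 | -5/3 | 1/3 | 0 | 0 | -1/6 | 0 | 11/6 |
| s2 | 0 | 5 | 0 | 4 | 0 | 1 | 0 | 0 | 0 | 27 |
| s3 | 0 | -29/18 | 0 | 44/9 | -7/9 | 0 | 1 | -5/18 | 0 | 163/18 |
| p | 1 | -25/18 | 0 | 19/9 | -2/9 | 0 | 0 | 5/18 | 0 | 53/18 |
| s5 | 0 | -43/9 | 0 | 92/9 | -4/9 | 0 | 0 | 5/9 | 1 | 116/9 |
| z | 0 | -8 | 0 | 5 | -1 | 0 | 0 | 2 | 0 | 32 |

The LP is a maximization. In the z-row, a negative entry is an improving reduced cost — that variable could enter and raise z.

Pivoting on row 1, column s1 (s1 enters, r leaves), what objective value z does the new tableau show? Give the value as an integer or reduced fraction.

75/2

Minimum ratio for s1: (11/6)/(1/3) = 11/2.
z changes by −(z-row coeff of s1)·ratio = −(-1)·(11/2) = 11/2.
New z = 32 + (11/2) = 75/2.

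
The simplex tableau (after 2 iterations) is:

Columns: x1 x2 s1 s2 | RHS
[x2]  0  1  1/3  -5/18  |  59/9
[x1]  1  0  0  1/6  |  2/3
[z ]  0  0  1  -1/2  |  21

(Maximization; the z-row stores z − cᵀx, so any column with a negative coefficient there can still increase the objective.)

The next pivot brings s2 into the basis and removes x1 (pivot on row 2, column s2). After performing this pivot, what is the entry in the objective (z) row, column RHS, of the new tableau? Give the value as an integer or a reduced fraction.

Pivot element is row 2, column s2: 1/6.
Normalize row 2: new (row 2, RHS) = (2/3)/(1/6) = 4.
z-row ← z-row − (-1/2)·(new row 2): 21 − (-1/2)·4 = 23.

23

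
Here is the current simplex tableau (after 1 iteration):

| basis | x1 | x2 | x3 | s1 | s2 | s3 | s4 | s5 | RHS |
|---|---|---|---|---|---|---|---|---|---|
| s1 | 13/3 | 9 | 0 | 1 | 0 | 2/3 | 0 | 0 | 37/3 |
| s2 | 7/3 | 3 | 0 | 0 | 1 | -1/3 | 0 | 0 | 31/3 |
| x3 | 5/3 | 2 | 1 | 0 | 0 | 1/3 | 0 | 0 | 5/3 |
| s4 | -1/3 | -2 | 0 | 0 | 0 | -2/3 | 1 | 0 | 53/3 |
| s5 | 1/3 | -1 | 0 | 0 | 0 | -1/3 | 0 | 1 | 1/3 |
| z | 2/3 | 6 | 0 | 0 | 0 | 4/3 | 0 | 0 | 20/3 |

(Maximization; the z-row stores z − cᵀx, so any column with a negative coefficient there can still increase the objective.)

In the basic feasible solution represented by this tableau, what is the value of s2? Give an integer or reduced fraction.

31/3

s2 is basic (row 2); its value is the RHS of that row: 31/3.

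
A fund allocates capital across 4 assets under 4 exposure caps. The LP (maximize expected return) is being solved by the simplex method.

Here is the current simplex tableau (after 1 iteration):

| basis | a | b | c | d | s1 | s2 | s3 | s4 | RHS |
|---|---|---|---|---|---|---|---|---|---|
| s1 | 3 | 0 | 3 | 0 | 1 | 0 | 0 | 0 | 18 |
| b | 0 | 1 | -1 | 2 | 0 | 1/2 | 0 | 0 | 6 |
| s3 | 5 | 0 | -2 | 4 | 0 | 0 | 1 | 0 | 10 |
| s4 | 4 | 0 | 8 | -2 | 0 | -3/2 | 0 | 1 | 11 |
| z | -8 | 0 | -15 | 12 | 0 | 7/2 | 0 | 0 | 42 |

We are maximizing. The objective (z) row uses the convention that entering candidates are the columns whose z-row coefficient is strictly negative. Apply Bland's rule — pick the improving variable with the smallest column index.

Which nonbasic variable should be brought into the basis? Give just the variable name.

a

Objective-row coefficients: a: -8, b: 0, c: -15, d: 12, s1: 0, s2: 7/2, s3: 0, s4: 0.
Improving columns: a, c. Bland's rule picks the smallest column index → a.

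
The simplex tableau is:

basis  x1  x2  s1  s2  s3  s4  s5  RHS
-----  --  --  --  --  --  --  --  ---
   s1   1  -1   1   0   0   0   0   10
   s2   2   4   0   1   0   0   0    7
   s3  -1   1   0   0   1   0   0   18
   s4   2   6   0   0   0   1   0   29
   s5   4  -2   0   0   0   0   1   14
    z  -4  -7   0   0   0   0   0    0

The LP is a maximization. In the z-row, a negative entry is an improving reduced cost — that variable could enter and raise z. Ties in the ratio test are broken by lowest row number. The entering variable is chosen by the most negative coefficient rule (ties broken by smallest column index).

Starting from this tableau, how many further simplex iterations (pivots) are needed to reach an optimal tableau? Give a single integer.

2

pivot: x2 in, s2 out → z = 49/4
pivot: x1 in, x2 out → z = 14
No improving column remains; optimal.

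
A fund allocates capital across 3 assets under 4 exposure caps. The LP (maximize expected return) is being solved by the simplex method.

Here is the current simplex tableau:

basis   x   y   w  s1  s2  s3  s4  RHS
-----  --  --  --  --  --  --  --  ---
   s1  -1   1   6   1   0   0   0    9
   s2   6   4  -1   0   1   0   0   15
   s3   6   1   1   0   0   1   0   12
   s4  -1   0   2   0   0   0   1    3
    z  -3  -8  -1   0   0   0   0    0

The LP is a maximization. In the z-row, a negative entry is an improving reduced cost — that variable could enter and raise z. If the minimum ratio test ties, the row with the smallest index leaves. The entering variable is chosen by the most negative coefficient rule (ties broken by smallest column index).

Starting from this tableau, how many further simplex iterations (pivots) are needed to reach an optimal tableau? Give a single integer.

pivot: y in, s2 out → z = 30
pivot: w in, s1 out → z = 813/25
No improving column remains; optimal.

2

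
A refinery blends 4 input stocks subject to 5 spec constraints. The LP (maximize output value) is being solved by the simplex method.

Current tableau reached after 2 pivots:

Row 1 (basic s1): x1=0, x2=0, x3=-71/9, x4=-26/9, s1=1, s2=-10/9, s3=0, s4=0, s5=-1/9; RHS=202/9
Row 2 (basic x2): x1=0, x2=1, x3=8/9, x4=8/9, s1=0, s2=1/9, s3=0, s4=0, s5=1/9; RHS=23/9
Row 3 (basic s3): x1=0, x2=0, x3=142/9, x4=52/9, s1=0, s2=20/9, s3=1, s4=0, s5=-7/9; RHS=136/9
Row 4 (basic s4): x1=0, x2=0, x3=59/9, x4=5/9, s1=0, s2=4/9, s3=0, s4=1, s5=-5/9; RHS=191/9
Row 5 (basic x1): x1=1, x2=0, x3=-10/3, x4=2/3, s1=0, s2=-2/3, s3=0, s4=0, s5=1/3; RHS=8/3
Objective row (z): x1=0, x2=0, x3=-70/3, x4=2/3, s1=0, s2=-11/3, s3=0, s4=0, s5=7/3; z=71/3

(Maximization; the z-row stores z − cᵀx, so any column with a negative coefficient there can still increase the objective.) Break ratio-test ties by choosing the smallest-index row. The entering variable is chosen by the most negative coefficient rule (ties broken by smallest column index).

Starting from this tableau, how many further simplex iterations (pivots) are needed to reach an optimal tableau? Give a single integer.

2

pivot: x3 in, s3 out → z = 3267/71
pivot: s2 in, x3 out → z = 243/5
No improving column remains; optimal.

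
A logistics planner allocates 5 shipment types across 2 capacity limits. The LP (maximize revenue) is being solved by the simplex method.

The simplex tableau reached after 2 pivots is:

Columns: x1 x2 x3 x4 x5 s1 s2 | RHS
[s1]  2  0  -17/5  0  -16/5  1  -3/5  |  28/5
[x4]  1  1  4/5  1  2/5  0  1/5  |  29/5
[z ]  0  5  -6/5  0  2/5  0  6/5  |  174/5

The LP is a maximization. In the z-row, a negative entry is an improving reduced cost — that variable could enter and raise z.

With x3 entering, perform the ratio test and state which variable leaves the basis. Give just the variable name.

Ratios: row 1 (s1): entry -17/5 ≤ 0, skip; row 2 (x4): (29/5)/(4/5) = 29/4.
Minimum ratio 29/4 is in the x4 row, so x4 leaves.

x4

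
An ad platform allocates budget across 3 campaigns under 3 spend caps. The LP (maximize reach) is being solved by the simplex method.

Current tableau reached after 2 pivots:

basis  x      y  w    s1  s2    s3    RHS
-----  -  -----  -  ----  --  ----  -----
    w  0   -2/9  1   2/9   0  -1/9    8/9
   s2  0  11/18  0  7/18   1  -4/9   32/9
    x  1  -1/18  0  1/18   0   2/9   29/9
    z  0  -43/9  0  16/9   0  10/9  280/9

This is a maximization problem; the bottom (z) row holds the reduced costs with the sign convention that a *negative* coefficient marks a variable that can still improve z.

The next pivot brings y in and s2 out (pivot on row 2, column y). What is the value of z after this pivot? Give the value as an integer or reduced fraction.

Minimum ratio for y: (32/9)/(11/18) = 64/11.
z changes by −(z-row coeff of y)·ratio = −(-43/9)·(64/11) = 2752/99.
New z = 280/9 + (2752/99) = 648/11.

648/11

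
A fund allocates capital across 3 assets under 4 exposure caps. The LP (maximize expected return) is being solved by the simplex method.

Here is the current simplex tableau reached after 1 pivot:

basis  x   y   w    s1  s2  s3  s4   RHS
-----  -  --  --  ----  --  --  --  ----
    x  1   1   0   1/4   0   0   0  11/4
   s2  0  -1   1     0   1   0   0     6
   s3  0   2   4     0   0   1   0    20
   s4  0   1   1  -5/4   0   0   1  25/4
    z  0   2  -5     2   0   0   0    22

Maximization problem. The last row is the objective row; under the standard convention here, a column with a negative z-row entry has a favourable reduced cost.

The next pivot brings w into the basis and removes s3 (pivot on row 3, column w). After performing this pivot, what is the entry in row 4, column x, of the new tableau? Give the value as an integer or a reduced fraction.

Pivot element is row 3, column w: 4.
Normalize row 3: new (row 3, x) = 0/4 = 0.
row 4 ← row 4 − 1·(new row 3): 0 − 1·0 = 0.

0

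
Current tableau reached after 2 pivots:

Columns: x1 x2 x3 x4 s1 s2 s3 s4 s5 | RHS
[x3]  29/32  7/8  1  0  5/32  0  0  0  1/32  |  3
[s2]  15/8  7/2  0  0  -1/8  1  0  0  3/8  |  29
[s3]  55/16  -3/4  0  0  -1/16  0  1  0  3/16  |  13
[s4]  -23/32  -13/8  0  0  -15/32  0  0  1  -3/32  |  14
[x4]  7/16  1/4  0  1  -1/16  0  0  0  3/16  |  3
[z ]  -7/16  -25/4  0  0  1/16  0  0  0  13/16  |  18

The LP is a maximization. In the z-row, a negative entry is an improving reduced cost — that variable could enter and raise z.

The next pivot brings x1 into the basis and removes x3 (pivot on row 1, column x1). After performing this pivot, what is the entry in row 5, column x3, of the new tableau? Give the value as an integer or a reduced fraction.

-14/29

Pivot element is row 1, column x1: 29/32.
Normalize row 1: new (row 1, x3) = 1/(29/32) = 32/29.
row 5 ← row 5 − (7/16)·(new row 1): 0 − (7/16)·(32/29) = -14/29.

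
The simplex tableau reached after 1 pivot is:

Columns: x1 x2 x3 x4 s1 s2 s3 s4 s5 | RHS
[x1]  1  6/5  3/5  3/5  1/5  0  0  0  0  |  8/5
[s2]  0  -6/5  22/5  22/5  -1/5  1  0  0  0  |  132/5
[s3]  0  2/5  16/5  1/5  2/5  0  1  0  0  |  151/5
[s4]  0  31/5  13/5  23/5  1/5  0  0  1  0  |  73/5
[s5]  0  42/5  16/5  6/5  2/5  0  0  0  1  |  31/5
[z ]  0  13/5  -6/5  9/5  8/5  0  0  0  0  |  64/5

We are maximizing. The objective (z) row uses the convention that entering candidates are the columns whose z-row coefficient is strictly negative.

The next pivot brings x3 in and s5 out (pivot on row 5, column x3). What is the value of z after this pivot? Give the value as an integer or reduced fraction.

121/8

Minimum ratio for x3: (31/5)/(16/5) = 31/16.
z changes by −(z-row coeff of x3)·ratio = −(-6/5)·(31/16) = 93/40.
New z = 64/5 + (93/40) = 121/8.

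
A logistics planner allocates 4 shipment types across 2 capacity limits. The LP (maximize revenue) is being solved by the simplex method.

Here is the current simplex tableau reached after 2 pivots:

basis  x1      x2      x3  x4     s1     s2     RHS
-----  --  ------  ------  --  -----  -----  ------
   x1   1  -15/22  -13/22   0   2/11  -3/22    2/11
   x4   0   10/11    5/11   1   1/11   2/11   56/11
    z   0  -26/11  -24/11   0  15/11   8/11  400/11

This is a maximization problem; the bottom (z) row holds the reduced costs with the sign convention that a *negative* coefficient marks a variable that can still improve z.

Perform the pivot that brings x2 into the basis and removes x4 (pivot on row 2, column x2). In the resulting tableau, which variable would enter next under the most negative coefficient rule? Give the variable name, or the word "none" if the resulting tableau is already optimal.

x3

Pivot element 10/11. New z-row = old z-row − (-26/11)·(row 2/(10/11)).
Updated z-row coefficients: x1: 0, x2: 0, x3: -1, x4: 13/5, s1: 8/5, s2: 6/5.
The most negative is -1 in column x3, so x3 would enter next.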